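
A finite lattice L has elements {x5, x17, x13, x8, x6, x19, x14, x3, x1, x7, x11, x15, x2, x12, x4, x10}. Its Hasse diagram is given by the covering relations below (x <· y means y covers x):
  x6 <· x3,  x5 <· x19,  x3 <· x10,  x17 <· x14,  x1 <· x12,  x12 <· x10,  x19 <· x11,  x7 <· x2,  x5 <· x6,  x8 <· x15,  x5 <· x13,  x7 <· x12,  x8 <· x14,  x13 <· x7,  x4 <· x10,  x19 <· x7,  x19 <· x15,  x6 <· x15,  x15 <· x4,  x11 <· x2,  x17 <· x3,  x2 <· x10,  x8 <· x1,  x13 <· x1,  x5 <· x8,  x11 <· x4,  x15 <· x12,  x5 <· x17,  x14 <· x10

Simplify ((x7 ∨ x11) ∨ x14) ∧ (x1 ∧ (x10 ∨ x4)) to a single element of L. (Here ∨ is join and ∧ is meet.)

x7 ∨ x11 = x2
x2 ∨ x14 = x10
x10 ∨ x4 = x10
x1 ∧ x10 = x1
x10 ∧ x1 = x1

x1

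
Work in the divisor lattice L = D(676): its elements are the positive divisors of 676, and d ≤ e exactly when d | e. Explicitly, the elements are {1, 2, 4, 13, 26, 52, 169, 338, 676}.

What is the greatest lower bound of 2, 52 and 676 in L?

2

In the divisibility order, the meet is the greatest common divisor: gcd(2, 52, 676) = 2.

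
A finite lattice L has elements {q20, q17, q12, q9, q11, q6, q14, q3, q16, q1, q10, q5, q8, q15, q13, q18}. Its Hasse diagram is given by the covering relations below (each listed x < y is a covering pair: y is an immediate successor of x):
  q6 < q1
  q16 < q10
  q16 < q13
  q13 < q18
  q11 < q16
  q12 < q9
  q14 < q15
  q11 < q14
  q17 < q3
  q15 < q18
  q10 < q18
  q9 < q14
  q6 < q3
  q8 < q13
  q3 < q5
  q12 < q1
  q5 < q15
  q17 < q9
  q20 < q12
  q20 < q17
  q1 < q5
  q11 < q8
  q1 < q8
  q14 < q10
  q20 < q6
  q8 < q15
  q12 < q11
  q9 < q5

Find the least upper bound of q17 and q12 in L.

Common upper bounds of {q17, q12}: q10, q14, q15, q18, q5, q9.
The least among these is q9.

q9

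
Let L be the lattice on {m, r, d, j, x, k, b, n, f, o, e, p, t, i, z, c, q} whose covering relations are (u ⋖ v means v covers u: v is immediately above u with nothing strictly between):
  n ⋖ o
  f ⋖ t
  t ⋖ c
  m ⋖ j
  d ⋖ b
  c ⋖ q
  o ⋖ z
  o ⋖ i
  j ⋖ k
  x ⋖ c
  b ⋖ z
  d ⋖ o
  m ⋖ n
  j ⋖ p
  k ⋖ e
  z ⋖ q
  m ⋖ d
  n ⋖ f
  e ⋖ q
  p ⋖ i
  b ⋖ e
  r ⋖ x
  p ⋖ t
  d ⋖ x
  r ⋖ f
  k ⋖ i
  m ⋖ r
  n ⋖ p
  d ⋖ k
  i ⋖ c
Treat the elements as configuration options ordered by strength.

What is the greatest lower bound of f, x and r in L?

r

Common lower bounds of {f, x, r}: m, r.
The greatest among these is r.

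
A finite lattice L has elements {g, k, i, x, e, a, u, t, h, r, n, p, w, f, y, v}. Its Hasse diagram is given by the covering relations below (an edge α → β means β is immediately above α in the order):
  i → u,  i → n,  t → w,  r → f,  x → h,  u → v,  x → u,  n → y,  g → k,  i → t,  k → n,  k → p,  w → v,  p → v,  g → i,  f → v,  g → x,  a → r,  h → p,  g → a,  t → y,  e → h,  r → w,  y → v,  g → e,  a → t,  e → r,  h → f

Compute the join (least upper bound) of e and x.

h

Common upper bounds of {e, x}: f, h, p, v.
The least among these is h.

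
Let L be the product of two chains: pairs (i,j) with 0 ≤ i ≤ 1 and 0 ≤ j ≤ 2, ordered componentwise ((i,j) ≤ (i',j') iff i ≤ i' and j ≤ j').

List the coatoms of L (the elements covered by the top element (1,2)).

(0,2), (1,1)

The coatoms are exactly the elements covered by (1,2): (0,2), (1,1).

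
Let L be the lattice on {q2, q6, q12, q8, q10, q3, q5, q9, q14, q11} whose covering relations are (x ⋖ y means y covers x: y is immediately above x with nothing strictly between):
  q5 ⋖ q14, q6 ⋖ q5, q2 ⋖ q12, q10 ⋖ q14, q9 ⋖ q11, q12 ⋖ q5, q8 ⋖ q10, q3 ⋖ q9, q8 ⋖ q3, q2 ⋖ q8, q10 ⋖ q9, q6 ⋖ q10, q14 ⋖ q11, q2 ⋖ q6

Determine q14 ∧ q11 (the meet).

Common lower bounds of {q14, q11}: q10, q12, q14, q2, q5, q6, q8.
The greatest among these is q14.

q14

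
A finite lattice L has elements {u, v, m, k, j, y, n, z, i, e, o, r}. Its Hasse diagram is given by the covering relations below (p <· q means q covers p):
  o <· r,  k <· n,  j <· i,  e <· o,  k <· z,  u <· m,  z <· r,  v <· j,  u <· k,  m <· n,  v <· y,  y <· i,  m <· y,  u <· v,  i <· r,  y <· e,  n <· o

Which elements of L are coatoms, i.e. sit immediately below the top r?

i, o, z

The coatoms are exactly the elements covered by r: i, o, z.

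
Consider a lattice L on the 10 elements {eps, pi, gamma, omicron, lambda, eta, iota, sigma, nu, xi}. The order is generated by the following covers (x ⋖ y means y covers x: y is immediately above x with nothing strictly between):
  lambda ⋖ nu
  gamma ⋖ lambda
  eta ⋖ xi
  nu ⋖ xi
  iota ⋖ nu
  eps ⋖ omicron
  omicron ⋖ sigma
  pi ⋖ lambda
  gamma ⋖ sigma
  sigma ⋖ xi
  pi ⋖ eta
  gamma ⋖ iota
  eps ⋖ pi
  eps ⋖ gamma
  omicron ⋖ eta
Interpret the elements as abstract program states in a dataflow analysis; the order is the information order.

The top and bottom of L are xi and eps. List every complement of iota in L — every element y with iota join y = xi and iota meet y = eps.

eta, omicron

Need y with iota ∨ y = xi and iota ∧ y = eps.
Checking each element gives: eta, omicron.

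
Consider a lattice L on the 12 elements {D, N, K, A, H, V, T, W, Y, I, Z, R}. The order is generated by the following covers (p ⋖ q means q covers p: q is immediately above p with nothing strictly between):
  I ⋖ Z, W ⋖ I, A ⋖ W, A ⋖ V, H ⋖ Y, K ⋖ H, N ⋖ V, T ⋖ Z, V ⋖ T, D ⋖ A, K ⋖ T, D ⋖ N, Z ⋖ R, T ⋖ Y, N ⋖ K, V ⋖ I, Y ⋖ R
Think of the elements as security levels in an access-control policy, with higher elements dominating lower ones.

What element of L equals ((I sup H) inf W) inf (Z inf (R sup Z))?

W

I ∨ H = R
R ∧ W = W
R ∨ Z = R
Z ∧ R = Z
W ∧ Z = W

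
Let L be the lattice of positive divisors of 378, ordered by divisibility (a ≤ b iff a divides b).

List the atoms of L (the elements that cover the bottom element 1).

The atoms are exactly the elements that cover 1: 2, 3, 7.

2, 3, 7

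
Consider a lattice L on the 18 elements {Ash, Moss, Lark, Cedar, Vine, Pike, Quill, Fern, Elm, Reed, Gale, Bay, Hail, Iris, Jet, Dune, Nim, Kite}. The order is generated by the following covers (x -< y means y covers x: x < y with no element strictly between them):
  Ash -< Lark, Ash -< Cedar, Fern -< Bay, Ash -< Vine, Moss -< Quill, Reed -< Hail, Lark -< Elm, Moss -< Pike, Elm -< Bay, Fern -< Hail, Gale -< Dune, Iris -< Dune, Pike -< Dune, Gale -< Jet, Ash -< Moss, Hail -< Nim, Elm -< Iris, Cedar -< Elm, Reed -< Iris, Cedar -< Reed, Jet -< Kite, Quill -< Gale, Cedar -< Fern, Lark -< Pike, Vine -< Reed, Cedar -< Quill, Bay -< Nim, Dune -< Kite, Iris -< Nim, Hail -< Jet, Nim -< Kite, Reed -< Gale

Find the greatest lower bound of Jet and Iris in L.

Common lower bounds of {Jet, Iris}: Ash, Cedar, Reed, Vine.
The greatest among these is Reed.

Reed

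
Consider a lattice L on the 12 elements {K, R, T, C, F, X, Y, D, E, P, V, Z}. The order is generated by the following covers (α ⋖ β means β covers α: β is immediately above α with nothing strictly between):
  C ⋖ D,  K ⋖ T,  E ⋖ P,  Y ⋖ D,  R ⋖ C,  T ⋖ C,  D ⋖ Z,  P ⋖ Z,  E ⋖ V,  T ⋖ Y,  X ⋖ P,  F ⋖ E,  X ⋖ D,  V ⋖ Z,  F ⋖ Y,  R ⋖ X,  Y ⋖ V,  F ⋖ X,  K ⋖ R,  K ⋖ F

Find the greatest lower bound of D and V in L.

Common lower bounds of {D, V}: F, K, T, Y.
The greatest among these is Y.

Y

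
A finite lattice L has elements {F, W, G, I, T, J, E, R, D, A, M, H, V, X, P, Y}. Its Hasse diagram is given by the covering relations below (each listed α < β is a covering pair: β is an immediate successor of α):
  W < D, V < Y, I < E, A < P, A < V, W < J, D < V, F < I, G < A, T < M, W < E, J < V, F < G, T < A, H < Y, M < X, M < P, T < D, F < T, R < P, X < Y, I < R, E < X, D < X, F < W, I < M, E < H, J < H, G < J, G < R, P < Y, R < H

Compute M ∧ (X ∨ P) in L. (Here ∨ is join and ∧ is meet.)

X ∨ P = Y
M ∧ Y = M

M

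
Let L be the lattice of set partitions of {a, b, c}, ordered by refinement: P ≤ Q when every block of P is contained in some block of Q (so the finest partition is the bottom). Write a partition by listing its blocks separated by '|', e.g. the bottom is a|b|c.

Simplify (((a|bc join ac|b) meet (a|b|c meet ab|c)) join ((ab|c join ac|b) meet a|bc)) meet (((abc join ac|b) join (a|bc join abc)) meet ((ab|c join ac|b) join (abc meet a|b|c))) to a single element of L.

a|bc ∨ ac|b = abc
a|b|c ∧ ab|c = a|b|c
abc ∧ a|b|c = a|b|c
ab|c ∨ ac|b = abc
abc ∧ a|bc = a|bc
a|b|c ∨ a|bc = a|bc
abc ∨ ac|b = abc
a|bc ∨ abc = abc
abc ∨ abc = abc
ab|c ∨ ac|b = abc
abc ∧ a|b|c = a|b|c
abc ∨ a|b|c = abc
abc ∧ abc = abc
a|bc ∧ abc = a|bc

a|bc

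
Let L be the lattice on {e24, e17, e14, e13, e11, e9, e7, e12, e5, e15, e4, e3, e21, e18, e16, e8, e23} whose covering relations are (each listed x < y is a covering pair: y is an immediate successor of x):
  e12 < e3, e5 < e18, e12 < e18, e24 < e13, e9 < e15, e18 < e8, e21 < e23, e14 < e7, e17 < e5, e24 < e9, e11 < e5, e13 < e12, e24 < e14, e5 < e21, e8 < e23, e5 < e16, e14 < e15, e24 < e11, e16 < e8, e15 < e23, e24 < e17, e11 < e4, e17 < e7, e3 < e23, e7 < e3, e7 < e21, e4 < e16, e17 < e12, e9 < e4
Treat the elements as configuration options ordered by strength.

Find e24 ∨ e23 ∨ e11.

e23

Common upper bounds of {e24, e23, e11}: e23.
The least among these is e23.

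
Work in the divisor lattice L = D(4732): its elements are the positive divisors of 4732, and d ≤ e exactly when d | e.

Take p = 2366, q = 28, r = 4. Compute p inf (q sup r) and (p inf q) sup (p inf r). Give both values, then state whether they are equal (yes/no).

q sup r = 28, so p inf (q sup r) = 2366 inf 28 = 14.
p inf q = 14 and p inf r = 2, so (p inf q) sup (p inf r) = 14 sup 2 = 14.
Equal: yes.

14; 14; yes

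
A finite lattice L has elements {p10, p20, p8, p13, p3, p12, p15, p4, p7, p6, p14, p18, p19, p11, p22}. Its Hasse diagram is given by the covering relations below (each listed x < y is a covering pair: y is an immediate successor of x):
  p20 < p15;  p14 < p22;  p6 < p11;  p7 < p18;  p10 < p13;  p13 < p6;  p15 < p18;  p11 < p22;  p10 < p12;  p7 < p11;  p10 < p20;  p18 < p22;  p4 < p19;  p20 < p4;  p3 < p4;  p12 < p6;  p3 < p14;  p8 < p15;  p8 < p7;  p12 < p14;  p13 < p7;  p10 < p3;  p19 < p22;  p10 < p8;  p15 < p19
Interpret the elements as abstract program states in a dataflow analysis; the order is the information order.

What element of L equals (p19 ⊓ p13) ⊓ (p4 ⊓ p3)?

p19 ∧ p13 = p10
p4 ∧ p3 = p3
p10 ∧ p3 = p10

p10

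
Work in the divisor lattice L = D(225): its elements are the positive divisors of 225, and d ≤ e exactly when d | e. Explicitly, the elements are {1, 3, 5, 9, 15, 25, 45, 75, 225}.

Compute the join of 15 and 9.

In the divisibility order, the join is the least common multiple: lcm(15, 9) = 45.

45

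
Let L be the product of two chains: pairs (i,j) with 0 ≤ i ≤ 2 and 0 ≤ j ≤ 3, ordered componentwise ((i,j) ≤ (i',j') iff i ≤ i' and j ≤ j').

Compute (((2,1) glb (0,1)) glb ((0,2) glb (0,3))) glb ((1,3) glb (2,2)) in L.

(2,1) ∧ (0,1) = (0,1)
(0,2) ∧ (0,3) = (0,2)
(0,1) ∧ (0,2) = (0,1)
(1,3) ∧ (2,2) = (1,2)
(0,1) ∧ (1,2) = (0,1)

(0,1)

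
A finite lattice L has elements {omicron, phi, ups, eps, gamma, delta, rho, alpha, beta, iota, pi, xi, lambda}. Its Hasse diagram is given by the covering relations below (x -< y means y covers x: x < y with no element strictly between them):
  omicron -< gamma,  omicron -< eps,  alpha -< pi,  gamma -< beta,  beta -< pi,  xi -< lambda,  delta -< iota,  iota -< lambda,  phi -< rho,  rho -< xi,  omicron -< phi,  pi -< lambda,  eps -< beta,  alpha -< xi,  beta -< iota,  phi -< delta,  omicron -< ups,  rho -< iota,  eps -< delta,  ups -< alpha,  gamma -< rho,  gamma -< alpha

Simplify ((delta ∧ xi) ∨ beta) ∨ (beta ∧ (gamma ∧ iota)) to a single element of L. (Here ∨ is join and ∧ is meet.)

iota

delta ∧ xi = phi
phi ∨ beta = iota
gamma ∧ iota = gamma
beta ∧ gamma = gamma
iota ∨ gamma = iota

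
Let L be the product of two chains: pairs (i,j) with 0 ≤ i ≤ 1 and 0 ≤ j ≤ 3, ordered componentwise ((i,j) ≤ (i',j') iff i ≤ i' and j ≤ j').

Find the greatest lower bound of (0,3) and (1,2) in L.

(0,2)

In a product of chains, the meet is componentwise min, giving (0,2).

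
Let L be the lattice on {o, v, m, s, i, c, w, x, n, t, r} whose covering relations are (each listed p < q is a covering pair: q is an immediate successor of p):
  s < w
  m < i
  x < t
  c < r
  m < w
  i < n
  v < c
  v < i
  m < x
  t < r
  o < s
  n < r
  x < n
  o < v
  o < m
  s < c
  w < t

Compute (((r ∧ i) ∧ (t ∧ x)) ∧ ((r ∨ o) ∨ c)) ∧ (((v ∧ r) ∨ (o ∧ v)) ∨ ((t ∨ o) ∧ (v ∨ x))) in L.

r ∧ i = i
t ∧ x = x
i ∧ x = m
r ∨ o = r
r ∨ c = r
m ∧ r = m
v ∧ r = v
o ∧ v = o
v ∨ o = v
t ∨ o = t
v ∨ x = n
t ∧ n = x
v ∨ x = n
m ∧ n = m

m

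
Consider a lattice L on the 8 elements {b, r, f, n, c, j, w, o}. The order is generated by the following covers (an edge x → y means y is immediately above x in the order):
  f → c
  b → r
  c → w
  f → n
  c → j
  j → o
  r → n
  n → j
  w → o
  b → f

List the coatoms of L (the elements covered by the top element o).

j, w

The coatoms are exactly the elements covered by o: j, w.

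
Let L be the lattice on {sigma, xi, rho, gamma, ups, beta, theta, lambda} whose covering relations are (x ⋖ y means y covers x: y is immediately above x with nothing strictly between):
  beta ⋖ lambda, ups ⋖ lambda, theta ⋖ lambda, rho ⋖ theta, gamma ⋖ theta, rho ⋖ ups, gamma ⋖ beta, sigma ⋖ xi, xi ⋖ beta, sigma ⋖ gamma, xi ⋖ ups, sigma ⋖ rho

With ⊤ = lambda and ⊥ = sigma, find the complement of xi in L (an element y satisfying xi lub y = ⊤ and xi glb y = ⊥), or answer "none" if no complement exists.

theta

Need y with xi ∨ y = lambda and xi ∧ y = sigma.
Checking each element gives: theta.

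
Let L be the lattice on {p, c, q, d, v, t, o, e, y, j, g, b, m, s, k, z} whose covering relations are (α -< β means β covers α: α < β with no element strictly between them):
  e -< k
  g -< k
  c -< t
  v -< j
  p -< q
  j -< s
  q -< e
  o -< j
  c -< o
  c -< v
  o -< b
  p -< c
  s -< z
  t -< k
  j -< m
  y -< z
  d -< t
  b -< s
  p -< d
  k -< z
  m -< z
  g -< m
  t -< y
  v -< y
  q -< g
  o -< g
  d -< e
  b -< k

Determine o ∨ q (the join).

Common upper bounds of {o, q}: g, k, m, z.
The least among these is g.

g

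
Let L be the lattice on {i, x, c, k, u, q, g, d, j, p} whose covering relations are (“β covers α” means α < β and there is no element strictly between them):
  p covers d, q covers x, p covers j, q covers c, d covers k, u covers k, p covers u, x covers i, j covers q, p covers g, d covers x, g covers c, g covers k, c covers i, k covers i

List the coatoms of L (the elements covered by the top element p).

The coatoms are exactly the elements covered by p: d, g, j, u.

d, g, j, u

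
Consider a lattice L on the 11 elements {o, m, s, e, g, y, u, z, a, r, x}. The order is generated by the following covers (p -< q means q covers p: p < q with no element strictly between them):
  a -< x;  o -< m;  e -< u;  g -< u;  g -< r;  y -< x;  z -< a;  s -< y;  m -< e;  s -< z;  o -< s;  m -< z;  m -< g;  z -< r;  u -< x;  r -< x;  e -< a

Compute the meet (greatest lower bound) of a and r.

Common lower bounds of {a, r}: m, o, s, z.
The greatest among these is z.

z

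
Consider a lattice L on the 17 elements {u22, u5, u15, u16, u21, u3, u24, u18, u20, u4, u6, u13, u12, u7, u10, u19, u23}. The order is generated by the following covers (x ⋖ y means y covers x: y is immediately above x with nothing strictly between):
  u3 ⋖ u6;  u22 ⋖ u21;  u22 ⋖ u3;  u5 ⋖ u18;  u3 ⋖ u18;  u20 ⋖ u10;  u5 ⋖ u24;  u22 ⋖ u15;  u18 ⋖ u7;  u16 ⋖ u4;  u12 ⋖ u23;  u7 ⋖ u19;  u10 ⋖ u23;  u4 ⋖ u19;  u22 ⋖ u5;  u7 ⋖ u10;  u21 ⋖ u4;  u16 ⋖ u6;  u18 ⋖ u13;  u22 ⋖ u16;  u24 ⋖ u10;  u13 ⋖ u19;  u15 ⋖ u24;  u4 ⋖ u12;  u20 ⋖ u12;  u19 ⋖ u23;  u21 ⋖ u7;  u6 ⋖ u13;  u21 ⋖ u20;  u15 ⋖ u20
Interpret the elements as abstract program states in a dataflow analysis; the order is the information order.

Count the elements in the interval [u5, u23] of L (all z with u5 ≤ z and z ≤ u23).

8

The interval [u5, u23] = {u10, u13, u18, u19, u23, u24, u5, u7}, which has 8 elements.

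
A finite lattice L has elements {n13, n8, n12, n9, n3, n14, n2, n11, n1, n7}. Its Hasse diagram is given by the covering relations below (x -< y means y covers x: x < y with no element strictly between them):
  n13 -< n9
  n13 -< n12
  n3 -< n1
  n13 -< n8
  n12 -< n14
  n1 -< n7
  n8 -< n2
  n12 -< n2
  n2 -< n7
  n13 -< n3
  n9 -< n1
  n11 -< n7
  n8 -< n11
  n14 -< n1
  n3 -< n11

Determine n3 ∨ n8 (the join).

Common upper bounds of {n3, n8}: n11, n7.
The least among these is n11.

n11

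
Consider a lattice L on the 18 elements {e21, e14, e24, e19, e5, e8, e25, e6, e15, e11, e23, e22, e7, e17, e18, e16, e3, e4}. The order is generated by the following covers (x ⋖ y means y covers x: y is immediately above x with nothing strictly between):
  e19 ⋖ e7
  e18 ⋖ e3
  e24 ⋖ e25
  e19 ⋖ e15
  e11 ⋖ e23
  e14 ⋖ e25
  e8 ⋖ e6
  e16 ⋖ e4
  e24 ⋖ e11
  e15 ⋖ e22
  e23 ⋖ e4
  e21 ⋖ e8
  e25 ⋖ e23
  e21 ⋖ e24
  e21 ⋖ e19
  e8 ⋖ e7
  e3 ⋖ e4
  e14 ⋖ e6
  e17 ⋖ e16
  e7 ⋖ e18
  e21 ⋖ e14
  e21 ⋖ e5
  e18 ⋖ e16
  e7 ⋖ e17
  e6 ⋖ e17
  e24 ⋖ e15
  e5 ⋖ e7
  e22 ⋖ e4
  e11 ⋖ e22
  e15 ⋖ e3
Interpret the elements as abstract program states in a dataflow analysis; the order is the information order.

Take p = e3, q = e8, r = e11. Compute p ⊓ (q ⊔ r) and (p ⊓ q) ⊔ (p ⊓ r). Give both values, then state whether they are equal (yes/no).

q ⊔ r = e4, so p ⊓ (q ⊔ r) = e3 ⊓ e4 = e3.
p ⊓ q = e8 and p ⊓ r = e24, so (p ⊓ q) ⊔ (p ⊓ r) = e8 ⊔ e24 = e3.
Equal: yes.

e3; e3; yes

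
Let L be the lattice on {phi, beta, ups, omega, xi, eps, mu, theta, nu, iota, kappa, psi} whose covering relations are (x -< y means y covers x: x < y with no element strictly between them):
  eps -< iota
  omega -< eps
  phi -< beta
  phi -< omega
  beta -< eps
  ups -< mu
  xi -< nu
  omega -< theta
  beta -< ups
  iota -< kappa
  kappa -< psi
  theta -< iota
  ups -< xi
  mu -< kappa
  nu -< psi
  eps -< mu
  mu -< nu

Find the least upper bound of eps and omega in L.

eps

Common upper bounds of {eps, omega}: eps, iota, kappa, mu, nu, psi.
The least among these is eps.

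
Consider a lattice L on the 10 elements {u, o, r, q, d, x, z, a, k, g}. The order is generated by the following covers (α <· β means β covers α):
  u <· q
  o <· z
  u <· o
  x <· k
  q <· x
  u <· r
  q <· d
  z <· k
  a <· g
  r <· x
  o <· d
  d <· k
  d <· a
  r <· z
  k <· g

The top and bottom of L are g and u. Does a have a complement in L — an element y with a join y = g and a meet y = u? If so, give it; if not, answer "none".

r

Need y with a ∨ y = g and a ∧ y = u.
Checking each element gives: r.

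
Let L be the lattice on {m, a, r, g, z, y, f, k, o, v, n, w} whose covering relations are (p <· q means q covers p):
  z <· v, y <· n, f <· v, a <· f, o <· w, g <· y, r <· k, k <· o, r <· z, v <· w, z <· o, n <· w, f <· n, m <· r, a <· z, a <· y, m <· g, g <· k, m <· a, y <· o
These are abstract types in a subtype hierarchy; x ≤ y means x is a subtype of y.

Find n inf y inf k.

g

Common lower bounds of {n, y, k}: g, m.
The greatest among these is g.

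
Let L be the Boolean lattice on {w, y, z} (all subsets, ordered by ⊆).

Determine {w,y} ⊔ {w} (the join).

{w,y}

Common upper bounds of {{w,y}, {w}}: {w,y,z}, {w,y}.
The least among these is {w,y}.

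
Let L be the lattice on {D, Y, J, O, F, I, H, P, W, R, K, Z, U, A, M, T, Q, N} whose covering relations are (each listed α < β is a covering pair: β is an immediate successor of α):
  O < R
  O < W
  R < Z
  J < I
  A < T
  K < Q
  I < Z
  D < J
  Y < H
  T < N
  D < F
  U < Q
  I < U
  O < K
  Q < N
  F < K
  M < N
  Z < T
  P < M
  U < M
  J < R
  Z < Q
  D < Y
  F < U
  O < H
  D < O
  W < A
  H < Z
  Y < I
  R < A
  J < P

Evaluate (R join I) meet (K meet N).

O

R ∨ I = Z
K ∧ N = K
Z ∧ K = O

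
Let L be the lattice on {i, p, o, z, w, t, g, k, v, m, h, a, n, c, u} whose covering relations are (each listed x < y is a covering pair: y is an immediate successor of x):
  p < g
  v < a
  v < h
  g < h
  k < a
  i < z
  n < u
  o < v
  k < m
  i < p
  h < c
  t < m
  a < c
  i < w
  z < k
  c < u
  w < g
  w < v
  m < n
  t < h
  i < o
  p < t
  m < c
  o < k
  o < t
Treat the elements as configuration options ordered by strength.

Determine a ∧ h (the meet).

v

Common lower bounds of {a, h}: i, o, v, w.
The greatest among these is v.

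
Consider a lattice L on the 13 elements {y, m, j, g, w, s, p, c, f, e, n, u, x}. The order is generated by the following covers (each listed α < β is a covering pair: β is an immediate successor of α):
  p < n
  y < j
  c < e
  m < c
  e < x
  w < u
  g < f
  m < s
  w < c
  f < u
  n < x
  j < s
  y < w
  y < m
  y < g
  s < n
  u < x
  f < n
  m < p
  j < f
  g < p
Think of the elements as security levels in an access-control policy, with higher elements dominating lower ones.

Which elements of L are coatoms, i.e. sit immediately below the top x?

e, n, u

The coatoms are exactly the elements covered by x: e, n, u.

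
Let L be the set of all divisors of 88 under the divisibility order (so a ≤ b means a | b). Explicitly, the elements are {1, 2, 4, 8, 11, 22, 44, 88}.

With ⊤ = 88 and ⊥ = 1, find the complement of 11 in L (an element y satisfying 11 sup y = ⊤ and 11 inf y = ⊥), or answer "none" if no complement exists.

Need y with 11 ∨ y = 88 and 11 ∧ y = 1.
Checking each element gives: 8.

8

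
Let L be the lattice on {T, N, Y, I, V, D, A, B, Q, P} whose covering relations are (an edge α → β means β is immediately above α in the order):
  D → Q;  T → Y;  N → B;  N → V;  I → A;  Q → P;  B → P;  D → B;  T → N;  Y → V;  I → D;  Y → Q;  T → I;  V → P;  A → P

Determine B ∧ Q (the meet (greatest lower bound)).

Common lower bounds of {B, Q}: D, I, T.
The greatest among these is D.

D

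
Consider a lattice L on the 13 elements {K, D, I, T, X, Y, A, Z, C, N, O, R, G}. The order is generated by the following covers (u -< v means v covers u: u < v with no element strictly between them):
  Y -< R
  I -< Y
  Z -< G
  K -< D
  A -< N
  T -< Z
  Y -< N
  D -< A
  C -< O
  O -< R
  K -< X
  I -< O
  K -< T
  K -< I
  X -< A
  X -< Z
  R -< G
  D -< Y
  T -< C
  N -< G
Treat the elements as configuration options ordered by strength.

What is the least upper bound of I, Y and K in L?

Y

Common upper bounds of {I, Y, K}: G, N, R, Y.
The least among these is Y.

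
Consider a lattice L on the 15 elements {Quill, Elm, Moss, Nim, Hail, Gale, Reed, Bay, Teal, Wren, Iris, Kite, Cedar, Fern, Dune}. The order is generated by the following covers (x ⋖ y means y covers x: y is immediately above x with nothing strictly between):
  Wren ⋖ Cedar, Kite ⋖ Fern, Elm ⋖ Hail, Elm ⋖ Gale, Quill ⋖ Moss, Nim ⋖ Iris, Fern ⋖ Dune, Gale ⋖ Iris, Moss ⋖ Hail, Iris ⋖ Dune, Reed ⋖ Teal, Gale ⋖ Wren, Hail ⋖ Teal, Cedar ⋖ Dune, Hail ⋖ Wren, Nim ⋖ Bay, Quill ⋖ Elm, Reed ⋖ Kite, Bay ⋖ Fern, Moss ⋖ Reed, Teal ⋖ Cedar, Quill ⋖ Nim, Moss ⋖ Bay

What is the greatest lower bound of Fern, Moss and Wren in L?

Moss

Common lower bounds of {Fern, Moss, Wren}: Moss, Quill.
The greatest among these is Moss.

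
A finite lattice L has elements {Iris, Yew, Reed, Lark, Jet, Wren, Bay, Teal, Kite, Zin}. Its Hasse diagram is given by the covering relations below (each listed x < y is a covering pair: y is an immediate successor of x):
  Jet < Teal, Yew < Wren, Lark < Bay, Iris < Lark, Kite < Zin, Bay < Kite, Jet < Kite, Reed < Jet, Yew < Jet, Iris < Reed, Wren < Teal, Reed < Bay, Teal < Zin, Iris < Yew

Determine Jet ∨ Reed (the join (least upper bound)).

Jet

Common upper bounds of {Jet, Reed}: Jet, Kite, Teal, Zin.
The least among these is Jet.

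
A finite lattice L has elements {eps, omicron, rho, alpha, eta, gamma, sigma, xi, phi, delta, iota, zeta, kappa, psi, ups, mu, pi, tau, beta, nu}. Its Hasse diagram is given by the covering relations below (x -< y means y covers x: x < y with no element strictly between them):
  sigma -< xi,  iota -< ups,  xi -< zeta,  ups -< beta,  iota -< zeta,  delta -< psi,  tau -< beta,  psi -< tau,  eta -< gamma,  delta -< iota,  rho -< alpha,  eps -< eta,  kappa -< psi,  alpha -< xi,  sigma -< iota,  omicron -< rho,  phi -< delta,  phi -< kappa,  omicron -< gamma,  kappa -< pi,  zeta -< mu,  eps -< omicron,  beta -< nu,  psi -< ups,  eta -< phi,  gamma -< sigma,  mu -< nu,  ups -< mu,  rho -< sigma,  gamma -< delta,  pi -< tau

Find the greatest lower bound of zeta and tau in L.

delta

Common lower bounds of {zeta, tau}: delta, eps, eta, gamma, omicron, phi.
The greatest among these is delta.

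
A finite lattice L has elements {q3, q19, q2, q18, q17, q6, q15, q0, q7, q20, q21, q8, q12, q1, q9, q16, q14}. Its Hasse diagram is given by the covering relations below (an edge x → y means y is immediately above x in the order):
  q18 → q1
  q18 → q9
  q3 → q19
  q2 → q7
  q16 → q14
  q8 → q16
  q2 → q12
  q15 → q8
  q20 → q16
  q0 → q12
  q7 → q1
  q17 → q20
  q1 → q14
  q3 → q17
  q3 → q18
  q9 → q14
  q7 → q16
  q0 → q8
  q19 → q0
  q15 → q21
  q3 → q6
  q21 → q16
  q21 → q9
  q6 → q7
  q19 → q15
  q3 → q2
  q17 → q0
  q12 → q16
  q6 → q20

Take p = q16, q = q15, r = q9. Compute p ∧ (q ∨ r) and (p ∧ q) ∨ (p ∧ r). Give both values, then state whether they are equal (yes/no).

q ∨ r = q9, so p ∧ (q ∨ r) = q16 ∧ q9 = q21.
p ∧ q = q15 and p ∧ r = q21, so (p ∧ q) ∨ (p ∧ r) = q15 ∨ q21 = q21.
Equal: yes.

q21; q21; yes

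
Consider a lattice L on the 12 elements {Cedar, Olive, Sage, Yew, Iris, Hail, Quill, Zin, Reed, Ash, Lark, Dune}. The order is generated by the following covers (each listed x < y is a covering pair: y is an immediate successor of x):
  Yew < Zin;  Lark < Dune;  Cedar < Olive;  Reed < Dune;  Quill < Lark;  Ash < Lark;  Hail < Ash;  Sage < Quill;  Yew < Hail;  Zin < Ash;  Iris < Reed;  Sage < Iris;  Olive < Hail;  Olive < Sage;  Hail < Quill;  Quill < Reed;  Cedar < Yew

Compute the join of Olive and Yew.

Common upper bounds of {Olive, Yew}: Ash, Dune, Hail, Lark, Quill, Reed.
The least among these is Hail.

Hail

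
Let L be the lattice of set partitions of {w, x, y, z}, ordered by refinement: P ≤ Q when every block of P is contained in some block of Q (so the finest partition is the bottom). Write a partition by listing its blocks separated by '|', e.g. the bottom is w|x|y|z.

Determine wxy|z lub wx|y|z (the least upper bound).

The join of wxy|z and wx|y|z merges any blocks that overlap across the partitions, giving wxy|z.

wxy|z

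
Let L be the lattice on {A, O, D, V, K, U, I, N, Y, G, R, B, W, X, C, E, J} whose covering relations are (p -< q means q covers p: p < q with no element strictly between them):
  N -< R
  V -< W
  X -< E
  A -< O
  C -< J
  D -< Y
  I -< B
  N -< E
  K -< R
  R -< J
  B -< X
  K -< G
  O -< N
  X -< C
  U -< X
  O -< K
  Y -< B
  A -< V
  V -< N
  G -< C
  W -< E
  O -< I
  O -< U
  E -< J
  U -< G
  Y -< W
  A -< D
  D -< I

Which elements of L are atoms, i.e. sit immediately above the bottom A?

D, O, V

The atoms are exactly the elements that cover A: D, O, V.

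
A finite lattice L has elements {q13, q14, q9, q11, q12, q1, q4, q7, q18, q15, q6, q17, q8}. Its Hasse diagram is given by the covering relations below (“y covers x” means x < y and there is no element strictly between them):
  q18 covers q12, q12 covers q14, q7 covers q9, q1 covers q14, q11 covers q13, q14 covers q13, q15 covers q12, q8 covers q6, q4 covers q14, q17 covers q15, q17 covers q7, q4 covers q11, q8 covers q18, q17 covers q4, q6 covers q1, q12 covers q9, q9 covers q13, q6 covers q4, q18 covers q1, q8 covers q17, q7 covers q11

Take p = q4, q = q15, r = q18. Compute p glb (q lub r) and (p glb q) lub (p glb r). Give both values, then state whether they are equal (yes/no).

q lub r = q8, so p glb (q lub r) = q4 glb q8 = q4.
p glb q = q14 and p glb r = q14, so (p glb q) lub (p glb r) = q14 lub q14 = q14.
Equal: no.

q4; q14; no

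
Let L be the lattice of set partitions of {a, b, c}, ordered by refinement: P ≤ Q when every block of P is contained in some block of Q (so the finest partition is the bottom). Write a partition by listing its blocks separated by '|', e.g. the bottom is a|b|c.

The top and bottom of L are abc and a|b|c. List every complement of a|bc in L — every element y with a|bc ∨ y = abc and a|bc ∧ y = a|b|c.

Need y with a|bc ∨ y = abc and a|bc ∧ y = a|b|c.
Checking each element gives: ab|c, ac|b.

ab|c, ac|b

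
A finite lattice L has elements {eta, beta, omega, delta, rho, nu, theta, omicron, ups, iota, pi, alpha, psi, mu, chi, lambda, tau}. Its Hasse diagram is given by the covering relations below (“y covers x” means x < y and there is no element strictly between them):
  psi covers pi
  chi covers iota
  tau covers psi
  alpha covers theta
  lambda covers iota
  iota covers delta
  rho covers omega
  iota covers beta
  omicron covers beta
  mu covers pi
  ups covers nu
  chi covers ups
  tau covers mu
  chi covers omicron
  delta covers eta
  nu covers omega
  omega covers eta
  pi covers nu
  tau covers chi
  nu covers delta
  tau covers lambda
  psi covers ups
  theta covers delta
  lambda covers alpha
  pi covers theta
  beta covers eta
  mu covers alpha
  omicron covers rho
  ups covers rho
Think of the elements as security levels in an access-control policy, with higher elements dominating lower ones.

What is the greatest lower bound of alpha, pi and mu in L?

Common lower bounds of {alpha, pi, mu}: delta, eta, theta.
The greatest among these is theta.

theta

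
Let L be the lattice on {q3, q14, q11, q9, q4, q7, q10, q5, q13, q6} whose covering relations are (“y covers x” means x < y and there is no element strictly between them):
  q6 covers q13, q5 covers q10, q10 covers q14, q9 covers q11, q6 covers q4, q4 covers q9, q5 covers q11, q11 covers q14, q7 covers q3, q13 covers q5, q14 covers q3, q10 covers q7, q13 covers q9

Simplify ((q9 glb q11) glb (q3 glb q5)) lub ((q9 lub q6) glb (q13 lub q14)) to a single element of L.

q9 ∧ q11 = q11
q3 ∧ q5 = q3
q11 ∧ q3 = q3
q9 ∨ q6 = q6
q13 ∨ q14 = q13
q6 ∧ q13 = q13
q3 ∨ q13 = q13

q13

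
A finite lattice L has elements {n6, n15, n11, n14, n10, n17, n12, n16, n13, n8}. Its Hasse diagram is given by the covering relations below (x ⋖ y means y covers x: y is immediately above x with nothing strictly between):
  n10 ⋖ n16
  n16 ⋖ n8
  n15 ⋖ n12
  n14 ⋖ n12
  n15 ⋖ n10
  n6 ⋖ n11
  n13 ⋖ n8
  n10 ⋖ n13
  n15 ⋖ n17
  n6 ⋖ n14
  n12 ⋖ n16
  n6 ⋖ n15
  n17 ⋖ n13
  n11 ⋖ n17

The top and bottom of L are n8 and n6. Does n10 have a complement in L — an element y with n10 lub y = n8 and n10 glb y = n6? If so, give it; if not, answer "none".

none

For every candidate y, either n10 ∨ y ≠ n8 or n10 ∧ y ≠ n6; no complement exists.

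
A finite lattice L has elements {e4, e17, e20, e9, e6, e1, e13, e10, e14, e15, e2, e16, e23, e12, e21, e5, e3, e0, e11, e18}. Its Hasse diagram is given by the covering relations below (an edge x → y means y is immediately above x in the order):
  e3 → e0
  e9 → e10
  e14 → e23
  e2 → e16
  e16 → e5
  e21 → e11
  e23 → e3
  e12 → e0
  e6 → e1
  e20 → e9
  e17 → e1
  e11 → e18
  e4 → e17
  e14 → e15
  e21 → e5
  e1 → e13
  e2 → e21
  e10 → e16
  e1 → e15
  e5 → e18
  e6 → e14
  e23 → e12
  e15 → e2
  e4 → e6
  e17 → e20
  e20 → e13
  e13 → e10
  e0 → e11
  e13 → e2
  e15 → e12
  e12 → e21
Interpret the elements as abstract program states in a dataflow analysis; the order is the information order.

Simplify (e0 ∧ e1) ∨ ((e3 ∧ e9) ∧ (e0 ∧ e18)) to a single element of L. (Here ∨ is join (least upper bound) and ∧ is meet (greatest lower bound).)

e0 ∧ e1 = e1
e3 ∧ e9 = e4
e0 ∧ e18 = e0
e4 ∧ e0 = e4
e1 ∨ e4 = e1

e1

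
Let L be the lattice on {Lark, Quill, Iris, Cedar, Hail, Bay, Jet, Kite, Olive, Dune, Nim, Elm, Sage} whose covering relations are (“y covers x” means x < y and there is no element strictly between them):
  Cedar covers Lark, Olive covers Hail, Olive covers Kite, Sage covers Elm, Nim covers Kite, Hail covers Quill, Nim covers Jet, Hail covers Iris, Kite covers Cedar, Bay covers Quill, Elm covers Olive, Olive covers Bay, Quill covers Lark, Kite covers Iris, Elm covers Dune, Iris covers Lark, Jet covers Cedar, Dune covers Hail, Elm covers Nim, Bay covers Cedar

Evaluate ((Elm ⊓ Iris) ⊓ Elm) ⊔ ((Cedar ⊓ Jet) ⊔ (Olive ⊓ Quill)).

Elm ∧ Iris = Iris
Iris ∧ Elm = Iris
Cedar ∧ Jet = Cedar
Olive ∧ Quill = Quill
Cedar ∨ Quill = Bay
Iris ∨ Bay = Olive

Olive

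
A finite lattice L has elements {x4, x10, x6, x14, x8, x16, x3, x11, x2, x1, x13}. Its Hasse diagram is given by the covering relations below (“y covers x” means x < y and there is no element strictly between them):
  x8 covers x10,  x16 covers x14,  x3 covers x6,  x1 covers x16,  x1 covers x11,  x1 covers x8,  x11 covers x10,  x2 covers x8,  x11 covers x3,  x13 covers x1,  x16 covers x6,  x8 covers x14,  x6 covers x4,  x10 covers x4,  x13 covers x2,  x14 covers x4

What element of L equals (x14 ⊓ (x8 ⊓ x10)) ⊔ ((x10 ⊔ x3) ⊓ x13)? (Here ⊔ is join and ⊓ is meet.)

x8 ∧ x10 = x10
x14 ∧ x10 = x4
x10 ∨ x3 = x11
x11 ∧ x13 = x11
x4 ∨ x11 = x11

x11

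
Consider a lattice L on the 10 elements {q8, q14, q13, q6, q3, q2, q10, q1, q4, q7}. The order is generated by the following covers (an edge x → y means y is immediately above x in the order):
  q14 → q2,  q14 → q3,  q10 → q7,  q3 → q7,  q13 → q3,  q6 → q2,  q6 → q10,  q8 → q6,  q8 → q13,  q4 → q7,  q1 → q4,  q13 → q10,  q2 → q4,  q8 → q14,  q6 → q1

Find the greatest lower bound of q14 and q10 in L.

q8

Common lower bounds of {q14, q10}: q8.
The greatest among these is q8.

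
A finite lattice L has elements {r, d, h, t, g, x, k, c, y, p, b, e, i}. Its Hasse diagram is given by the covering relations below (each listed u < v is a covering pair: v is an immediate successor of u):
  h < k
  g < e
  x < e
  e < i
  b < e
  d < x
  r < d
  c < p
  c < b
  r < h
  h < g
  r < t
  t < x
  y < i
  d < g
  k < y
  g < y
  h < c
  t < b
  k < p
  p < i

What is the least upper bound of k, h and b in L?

Common upper bounds of {k, h, b}: i.
The least among these is i.

i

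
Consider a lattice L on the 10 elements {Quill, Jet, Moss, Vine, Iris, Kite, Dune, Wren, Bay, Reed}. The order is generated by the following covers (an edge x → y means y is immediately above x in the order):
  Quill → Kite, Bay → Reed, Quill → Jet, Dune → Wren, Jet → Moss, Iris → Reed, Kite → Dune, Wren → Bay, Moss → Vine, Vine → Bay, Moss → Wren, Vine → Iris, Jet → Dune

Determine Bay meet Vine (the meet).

Common lower bounds of {Bay, Vine}: Jet, Moss, Quill, Vine.
The greatest among these is Vine.

Vine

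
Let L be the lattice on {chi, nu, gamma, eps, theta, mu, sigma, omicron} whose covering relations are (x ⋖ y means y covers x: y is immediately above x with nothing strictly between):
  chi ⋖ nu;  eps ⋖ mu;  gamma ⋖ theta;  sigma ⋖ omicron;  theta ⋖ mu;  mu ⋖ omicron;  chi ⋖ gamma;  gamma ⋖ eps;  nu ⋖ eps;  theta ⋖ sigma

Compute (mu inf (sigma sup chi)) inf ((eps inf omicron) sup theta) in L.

theta

sigma ∨ chi = sigma
mu ∧ sigma = theta
eps ∧ omicron = eps
eps ∨ theta = mu
theta ∧ mu = theta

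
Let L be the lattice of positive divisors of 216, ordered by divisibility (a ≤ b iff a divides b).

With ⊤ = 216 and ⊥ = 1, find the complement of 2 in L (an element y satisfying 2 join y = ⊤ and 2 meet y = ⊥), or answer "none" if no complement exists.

For every candidate y, either 2 ∨ y ≠ 216 or 2 ∧ y ≠ 1; no complement exists.

none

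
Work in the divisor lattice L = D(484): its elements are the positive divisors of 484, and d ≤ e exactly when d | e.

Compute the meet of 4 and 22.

2

In the divisibility order, the meet is the greatest common divisor: gcd(4, 22) = 2.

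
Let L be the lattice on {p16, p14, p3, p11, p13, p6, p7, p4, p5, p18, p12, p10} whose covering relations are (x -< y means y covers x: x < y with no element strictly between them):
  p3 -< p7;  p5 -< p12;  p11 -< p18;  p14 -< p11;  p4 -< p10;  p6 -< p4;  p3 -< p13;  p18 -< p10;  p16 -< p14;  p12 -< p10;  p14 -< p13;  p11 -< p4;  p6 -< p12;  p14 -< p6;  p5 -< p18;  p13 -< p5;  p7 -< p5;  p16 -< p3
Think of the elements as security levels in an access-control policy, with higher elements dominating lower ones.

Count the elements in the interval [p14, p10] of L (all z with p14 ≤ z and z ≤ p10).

The interval [p14, p10] = {p10, p11, p12, p13, p14, p18, p4, p5, p6}, which has 9 elements.

9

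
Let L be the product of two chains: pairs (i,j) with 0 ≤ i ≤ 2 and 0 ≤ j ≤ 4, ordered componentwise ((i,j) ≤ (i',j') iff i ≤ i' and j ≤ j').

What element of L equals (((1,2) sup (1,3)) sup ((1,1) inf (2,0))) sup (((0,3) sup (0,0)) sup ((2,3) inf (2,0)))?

(1,2) ∨ (1,3) = (1,3)
(1,1) ∧ (2,0) = (1,0)
(1,3) ∨ (1,0) = (1,3)
(0,3) ∨ (0,0) = (0,3)
(2,3) ∧ (2,0) = (2,0)
(0,3) ∨ (2,0) = (2,3)
(1,3) ∨ (2,3) = (2,3)

(2,3)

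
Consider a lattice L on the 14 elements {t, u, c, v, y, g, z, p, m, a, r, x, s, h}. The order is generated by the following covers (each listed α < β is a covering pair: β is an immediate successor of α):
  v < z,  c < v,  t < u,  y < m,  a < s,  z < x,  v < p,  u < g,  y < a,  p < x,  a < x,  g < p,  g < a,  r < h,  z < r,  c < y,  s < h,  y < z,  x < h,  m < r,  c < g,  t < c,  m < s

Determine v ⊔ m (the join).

Common upper bounds of {v, m}: h, r.
The least among these is r.

r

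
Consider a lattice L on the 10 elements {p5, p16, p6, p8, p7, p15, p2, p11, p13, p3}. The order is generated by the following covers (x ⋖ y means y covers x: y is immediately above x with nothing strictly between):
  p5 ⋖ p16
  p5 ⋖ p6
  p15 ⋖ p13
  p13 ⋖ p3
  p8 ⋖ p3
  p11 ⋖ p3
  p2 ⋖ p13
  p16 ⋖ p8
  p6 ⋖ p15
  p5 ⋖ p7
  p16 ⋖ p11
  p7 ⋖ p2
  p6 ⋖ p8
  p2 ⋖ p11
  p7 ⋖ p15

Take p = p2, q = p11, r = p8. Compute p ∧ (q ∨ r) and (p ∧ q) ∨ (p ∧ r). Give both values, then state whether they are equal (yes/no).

q ∨ r = p3, so p ∧ (q ∨ r) = p2 ∧ p3 = p2.
p ∧ q = p2 and p ∧ r = p5, so (p ∧ q) ∨ (p ∧ r) = p2 ∨ p5 = p2.
Equal: yes.

p2; p2; yes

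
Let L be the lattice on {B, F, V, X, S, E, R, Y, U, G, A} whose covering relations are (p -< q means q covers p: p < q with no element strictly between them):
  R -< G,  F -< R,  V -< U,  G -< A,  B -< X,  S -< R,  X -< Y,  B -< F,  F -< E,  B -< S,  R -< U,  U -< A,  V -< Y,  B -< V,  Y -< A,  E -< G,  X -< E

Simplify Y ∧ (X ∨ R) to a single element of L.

X ∨ R = G
Y ∧ G = X

X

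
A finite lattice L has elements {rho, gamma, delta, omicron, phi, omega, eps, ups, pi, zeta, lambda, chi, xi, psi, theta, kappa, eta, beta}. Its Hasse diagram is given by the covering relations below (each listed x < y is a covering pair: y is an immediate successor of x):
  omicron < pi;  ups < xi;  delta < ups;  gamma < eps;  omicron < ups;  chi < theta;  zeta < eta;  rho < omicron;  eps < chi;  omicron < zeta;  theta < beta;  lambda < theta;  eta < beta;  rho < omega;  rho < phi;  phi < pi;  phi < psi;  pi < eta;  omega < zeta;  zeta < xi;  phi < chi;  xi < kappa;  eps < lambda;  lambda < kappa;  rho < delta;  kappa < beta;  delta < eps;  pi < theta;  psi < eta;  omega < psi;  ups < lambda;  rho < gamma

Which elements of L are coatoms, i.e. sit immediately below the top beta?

The coatoms are exactly the elements covered by beta: eta, kappa, theta.

eta, kappa, theta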